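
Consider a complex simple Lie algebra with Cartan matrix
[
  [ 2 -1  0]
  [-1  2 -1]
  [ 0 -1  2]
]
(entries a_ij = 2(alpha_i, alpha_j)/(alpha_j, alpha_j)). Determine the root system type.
The matrix has rank 3 with 2's on the diagonal. Reading the off-diagonal entries as Dynkin edges (a single edge where a_ij = a_ji = -1; a double or triple edge where a_ij * a_ji = 2 or 3), the diagram is a chain of 3 nodes with single edges (A_3). One simple-root ordering that puts it in standard form is (alpha_3, alpha_2, alpha_1). So the algebra is type A_3, i.e. sl(4).

A3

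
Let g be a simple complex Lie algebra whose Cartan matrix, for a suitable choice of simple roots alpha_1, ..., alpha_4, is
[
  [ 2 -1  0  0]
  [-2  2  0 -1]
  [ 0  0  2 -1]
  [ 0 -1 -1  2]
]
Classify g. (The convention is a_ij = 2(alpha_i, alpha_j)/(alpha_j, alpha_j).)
B_4 (so(9))

The matrix has rank 4 with 2's on the diagonal. Reading the off-diagonal entries as Dynkin edges (a single edge where a_ij = a_ji = -1; a double or triple edge where a_ij * a_ji = 2 or 3), the diagram is a chain of 4 nodes with a double edge at one end; the terminal node there is the unique short simple root (B_4). One simple-root ordering that puts it in standard form is (alpha_3, alpha_4, alpha_2, alpha_1). So the algebra is type B_4, i.e. so(9).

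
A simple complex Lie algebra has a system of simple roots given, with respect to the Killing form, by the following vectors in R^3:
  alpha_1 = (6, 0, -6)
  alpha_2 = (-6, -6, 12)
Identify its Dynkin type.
Compute the Cartan integers a_ij = 2(alpha_i, alpha_j)/(alpha_j, alpha_j); the resulting 2x2 Cartan matrix is
[[2, -1], [-3, 2]].
The roots have two lengths (squared-length ratio 3:1); the short ones are alpha_{1}. The associated Dynkin diagram is two nodes joined by a triple edge (G_2), so the type is G_2.

G_2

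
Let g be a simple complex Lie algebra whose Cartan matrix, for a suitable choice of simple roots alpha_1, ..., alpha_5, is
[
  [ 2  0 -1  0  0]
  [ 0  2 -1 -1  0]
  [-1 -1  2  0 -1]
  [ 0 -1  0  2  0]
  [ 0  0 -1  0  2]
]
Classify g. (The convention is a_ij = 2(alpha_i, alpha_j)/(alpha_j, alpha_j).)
The matrix has rank 5 with 2's on the diagonal. Reading the off-diagonal entries as Dynkin edges (a single edge where a_ij = a_ji = -1; a double or triple edge where a_ij * a_ji = 2 or 3), the diagram is a chain of 3 nodes with a fork of two nodes at one end (D_5). One simple-root ordering that puts it in standard form is (alpha_4, alpha_2, alpha_3, alpha_1, alpha_5). So the algebra is type D_5, i.e. so(10).

D_5 (so(10))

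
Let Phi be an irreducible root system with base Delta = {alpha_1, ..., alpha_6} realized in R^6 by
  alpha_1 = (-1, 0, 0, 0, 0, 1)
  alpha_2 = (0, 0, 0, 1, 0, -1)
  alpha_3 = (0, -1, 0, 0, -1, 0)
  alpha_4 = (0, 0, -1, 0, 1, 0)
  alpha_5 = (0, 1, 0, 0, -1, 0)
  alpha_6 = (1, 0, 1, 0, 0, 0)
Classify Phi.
D6

Compute the Cartan integers a_ij = 2(alpha_i, alpha_j)/(alpha_j, alpha_j); the resulting 6x6 Cartan matrix is
[[2, -1, 0, 0, 0, -1], [-1, 2, 0, 0, 0, 0], [0, 0, 2, -1, 0, 0], [0, 0, -1, 2, -1, -1], [0, 0, 0, -1, 2, 0], [-1, 0, 0, -1, 0, 2]].
All simple roots have the same length, so the diagram is simply laced. The associated Dynkin diagram is a chain of 4 nodes with a fork of two nodes at one end (D_6), so the type is D_6 (the algebra so(12)).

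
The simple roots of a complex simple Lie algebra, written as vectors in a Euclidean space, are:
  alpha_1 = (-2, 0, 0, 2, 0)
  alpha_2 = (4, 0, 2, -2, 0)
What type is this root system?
G_2

Compute the Cartan integers a_ij = 2(alpha_i, alpha_j)/(alpha_j, alpha_j); the resulting 2x2 Cartan matrix is
[[2, -1], [-3, 2]].
The roots have two lengths (squared-length ratio 3:1); the short ones are alpha_{1}. The associated Dynkin diagram is two nodes joined by a triple edge (G_2), so the type is G_2.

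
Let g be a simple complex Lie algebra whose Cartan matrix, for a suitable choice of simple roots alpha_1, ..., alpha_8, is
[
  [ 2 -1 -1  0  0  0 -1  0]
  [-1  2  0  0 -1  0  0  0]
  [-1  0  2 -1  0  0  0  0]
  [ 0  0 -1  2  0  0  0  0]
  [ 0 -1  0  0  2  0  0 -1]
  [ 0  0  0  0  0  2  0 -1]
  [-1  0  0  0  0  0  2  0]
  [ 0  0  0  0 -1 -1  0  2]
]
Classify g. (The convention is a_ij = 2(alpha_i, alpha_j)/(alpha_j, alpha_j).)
E8

The matrix has rank 8 with 2's on the diagonal. Reading the off-diagonal entries as Dynkin edges (a single edge where a_ij = a_ji = -1; a double or triple edge where a_ij * a_ji = 2 or 3), the diagram is a chain of 7 nodes with one extra node attached to the third node from one end (E_8). One simple-root ordering that puts it in standard form is (alpha_4, alpha_7, alpha_3, alpha_1, alpha_2, alpha_5, alpha_8, alpha_6). So the algebra is type E_8.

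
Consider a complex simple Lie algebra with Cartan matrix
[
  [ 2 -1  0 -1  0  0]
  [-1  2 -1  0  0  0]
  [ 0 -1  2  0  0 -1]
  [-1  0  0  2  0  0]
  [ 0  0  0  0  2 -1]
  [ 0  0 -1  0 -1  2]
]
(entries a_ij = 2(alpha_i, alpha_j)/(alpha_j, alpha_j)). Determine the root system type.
A6

The matrix has rank 6 with 2's on the diagonal. Reading the off-diagonal entries as Dynkin edges (a single edge where a_ij = a_ji = -1; a double or triple edge where a_ij * a_ji = 2 or 3), the diagram is a chain of 6 nodes with single edges (A_6). One simple-root ordering that puts it in standard form is (alpha_5, alpha_6, alpha_3, alpha_2, alpha_1, alpha_4). So the algebra is type A_6, i.e. sl(7).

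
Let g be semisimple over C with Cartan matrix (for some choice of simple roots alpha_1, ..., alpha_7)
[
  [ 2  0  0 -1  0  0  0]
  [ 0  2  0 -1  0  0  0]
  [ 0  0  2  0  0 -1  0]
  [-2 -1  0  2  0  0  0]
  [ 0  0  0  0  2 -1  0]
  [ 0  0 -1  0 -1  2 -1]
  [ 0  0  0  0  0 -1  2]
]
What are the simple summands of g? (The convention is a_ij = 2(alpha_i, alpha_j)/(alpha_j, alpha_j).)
The diagram associated to this matrix has two connected components: the simple roots {alpha_1, alpha_2, alpha_4} form a chain of 3 nodes with a double edge at one end; the terminal node there is the unique short simple root (B_3), and {alpha_3, alpha_5, alpha_6, alpha_7} form a chain of 2 nodes with a fork of two nodes at one end (D_4). A semisimple Lie algebra decomposes uniquely as the direct sum of simple ideals, one per connected component of its Dynkin diagram, so g ≅ B_3 ⊕ D_4 (dimension 21 + 28 = 49).

B_3 (so(7)) + D_4 (so(8))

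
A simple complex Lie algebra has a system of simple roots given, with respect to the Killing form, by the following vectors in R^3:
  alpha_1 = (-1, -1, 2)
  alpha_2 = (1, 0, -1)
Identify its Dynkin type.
Compute the Cartan integers a_ij = 2(alpha_i, alpha_j)/(alpha_j, alpha_j); the resulting 2x2 Cartan matrix is
[[2, -3], [-1, 2]].
The roots have two lengths (squared-length ratio 3:1); the short ones are alpha_{2}. The associated Dynkin diagram is two nodes joined by a triple edge (G_2), so the type is G_2.

G_2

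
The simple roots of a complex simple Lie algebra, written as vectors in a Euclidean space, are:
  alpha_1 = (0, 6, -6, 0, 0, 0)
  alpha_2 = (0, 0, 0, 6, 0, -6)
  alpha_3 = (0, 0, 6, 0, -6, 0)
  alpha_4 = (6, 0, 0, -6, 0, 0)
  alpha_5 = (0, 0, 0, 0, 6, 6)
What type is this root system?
Compute the Cartan integers a_ij = 2(alpha_i, alpha_j)/(alpha_j, alpha_j); the resulting 5x5 Cartan matrix is
[[2, 0, -1, 0, 0], [0, 2, 0, -1, -1], [-1, 0, 2, 0, -1], [0, -1, 0, 2, 0], [0, -1, -1, 0, 2]].
All simple roots have the same length, so the diagram is simply laced. The associated Dynkin diagram is a chain of 5 nodes with single edges (A_5), so the type is A_5 (the algebra sl(6)).

A5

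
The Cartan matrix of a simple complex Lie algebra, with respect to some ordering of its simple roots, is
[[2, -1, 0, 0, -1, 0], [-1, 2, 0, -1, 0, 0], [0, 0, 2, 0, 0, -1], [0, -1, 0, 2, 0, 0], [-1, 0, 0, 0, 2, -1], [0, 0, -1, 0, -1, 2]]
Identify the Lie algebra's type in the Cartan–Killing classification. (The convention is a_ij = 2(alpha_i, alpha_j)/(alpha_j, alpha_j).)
The matrix has rank 6 with 2's on the diagonal. Reading the off-diagonal entries as Dynkin edges (a single edge where a_ij = a_ji = -1; a double or triple edge where a_ij * a_ji = 2 or 3), the diagram is a chain of 6 nodes with single edges (A_6). One simple-root ordering that puts it in standard form is (alpha_4, alpha_2, alpha_1, alpha_5, alpha_6, alpha_3). So the algebra is type A_6, i.e. sl(7).

A_6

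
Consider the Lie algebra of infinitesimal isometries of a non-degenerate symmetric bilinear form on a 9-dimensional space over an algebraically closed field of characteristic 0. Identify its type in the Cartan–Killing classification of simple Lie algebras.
This is so(9) with 9 odd, which has dimension 9(9-1)/2 = 36 and rank (9-1)/2 = 4. In the classification of classical Lie algebras, the orthogonal algebra so(2n+1) in an odd number of variables has type B_n; here n = 4, so the Dynkin diagram is a chain of 4 nodes with a double edge at one end; the terminal node there is the unique short simple root (B_4). Hence the type is B_4.

B_4 (so(9))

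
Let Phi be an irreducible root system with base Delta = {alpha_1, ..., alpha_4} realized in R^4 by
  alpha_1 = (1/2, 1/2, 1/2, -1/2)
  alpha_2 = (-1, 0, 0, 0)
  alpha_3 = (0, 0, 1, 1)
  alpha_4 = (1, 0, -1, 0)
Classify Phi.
F4

Compute the Cartan integers a_ij = 2(alpha_i, alpha_j)/(alpha_j, alpha_j); the resulting 4x4 Cartan matrix is
[[2, -1, 0, 0], [-1, 2, 0, -1], [0, 0, 2, -1], [0, -2, -1, 2]].
The roots have two lengths (squared-length ratio 2:1); the short ones are alpha_{1,2}. The associated Dynkin diagram is a chain of 4 nodes with a double edge between the middle two (F_4), so the type is F_4.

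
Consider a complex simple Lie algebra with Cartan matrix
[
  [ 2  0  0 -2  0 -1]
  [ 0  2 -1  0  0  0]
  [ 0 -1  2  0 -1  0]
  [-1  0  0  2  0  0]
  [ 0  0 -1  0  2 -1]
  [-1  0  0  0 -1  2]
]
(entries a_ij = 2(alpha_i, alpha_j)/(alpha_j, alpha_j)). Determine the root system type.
The matrix has rank 6 with 2's on the diagonal. Reading the off-diagonal entries as Dynkin edges (a single edge where a_ij = a_ji = -1; a double or triple edge where a_ij * a_ji = 2 or 3), the diagram is a chain of 6 nodes with a double edge at one end; the terminal node there is the unique short simple root (B_6). One simple-root ordering that puts it in standard form is (alpha_2, alpha_3, alpha_5, alpha_6, alpha_1, alpha_4). So the algebra is type B_6, i.e. so(13).

type B_6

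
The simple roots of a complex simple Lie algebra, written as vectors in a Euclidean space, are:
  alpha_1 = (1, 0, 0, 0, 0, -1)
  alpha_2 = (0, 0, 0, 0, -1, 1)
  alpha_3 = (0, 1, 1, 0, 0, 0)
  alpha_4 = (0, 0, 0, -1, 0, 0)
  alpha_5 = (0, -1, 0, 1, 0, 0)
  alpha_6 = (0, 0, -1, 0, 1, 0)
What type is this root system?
B_6 (so(13))

Compute the Cartan integers a_ij = 2(alpha_i, alpha_j)/(alpha_j, alpha_j); the resulting 6x6 Cartan matrix is
[[2, -1, 0, 0, 0, 0], [-1, 2, 0, 0, 0, -1], [0, 0, 2, 0, -1, -1], [0, 0, 0, 2, -1, 0], [0, 0, -1, -2, 2, 0], [0, -1, -1, 0, 0, 2]].
The roots have two lengths (squared-length ratio 2:1); the short ones are alpha_{4}. The associated Dynkin diagram is a chain of 6 nodes with a double edge at one end; the terminal node there is the unique short simple root (B_6), so the type is B_6 (the algebra so(13)).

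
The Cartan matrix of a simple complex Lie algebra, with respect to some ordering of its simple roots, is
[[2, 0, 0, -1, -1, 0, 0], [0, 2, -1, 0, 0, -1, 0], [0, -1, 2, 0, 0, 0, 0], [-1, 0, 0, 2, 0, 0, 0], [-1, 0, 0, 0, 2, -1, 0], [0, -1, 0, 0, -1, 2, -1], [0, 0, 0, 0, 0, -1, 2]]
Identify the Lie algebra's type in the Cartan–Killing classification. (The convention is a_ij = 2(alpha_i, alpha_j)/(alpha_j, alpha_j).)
The matrix has rank 7 with 2's on the diagonal. Reading the off-diagonal entries as Dynkin edges (a single edge where a_ij = a_ji = -1; a double or triple edge where a_ij * a_ji = 2 or 3), the diagram is a chain of 6 nodes with one extra node attached to the third node from one end (E_7). One simple-root ordering that puts it in standard form is (alpha_3, alpha_7, alpha_2, alpha_6, alpha_5, alpha_1, alpha_4). So the algebra is type E_7.

E_7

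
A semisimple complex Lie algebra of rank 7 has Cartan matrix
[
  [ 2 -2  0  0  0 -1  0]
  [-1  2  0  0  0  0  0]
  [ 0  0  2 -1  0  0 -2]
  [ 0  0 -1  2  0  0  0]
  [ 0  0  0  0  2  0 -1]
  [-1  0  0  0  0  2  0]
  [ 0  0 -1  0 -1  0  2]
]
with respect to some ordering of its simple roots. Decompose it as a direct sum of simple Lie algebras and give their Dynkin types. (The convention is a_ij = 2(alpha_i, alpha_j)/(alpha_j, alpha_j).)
The diagram associated to this matrix has two connected components: the simple roots {alpha_1, alpha_2, alpha_6} form a chain of 3 nodes with a double edge at one end; the terminal node there is the unique short simple root (B_3), and {alpha_3, alpha_4, alpha_5, alpha_7} form a chain of 4 nodes with a double edge between the middle two (F_4). A semisimple Lie algebra decomposes uniquely as the direct sum of simple ideals, one per connected component of its Dynkin diagram, so g ≅ B_3 ⊕ F_4 (dimension 21 + 52 = 73).

B_3 (so(7)) ⊕ F_4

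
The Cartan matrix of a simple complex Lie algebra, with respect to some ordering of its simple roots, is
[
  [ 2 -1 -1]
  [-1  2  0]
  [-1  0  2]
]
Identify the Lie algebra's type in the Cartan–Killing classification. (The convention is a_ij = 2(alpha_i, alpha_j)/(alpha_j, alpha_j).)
The matrix has rank 3 with 2's on the diagonal. Reading the off-diagonal entries as Dynkin edges (a single edge where a_ij = a_ji = -1; a double or triple edge where a_ij * a_ji = 2 or 3), the diagram is a chain of 3 nodes with single edges (A_3). One simple-root ordering that puts it in standard form is (alpha_3, alpha_1, alpha_2). So the algebra is type A_3, i.e. sl(4).

type A_3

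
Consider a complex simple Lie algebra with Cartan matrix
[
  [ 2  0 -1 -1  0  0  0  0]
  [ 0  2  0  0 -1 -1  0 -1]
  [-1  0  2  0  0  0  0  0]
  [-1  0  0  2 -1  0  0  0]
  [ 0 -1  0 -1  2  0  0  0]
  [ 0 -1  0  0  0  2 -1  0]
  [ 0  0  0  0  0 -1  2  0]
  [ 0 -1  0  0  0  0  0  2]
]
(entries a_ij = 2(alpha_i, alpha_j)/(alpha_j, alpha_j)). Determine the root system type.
The matrix has rank 8 with 2's on the diagonal. Reading the off-diagonal entries as Dynkin edges (a single edge where a_ij = a_ji = -1; a double or triple edge where a_ij * a_ji = 2 or 3), the diagram is a chain of 7 nodes with one extra node attached to the third node from one end (E_8). One simple-root ordering that puts it in standard form is (alpha_7, alpha_8, alpha_6, alpha_2, alpha_5, alpha_4, alpha_1, alpha_3). So the algebra is type E_8.

E8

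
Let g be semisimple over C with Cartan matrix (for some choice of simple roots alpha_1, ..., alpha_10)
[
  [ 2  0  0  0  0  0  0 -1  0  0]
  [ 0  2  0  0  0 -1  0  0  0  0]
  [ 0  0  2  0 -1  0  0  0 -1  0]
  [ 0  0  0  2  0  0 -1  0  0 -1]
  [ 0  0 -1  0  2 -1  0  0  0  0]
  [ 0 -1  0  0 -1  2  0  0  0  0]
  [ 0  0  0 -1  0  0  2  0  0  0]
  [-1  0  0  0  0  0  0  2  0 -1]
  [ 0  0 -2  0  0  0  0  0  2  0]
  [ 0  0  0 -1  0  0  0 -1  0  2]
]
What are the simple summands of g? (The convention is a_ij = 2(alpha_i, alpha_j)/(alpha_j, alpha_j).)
A_5 (sl(6)) + C_5 (sp(10))

The diagram associated to this matrix has two connected components: the simple roots {alpha_1, alpha_4, alpha_7, alpha_8, alpha_10} form a chain of 5 nodes with single edges (A_5), and {alpha_2, alpha_3, alpha_5, alpha_6, alpha_9} form a chain of 5 nodes with a double edge at one end; the terminal node there is the unique long simple root (C_5). A semisimple Lie algebra decomposes uniquely as the direct sum of simple ideals, one per connected component of its Dynkin diagram, so g ≅ A_5 ⊕ C_5 (dimension 35 + 55 = 90).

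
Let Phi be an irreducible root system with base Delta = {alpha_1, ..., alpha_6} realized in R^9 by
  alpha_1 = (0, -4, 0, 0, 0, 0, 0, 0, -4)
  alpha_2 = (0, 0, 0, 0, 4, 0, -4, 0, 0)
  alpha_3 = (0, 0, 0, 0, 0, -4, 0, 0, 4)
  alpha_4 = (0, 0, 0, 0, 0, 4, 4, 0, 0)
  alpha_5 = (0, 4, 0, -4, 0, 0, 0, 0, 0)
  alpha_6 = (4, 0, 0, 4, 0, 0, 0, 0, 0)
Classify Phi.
Compute the Cartan integers a_ij = 2(alpha_i, alpha_j)/(alpha_j, alpha_j); the resulting 6x6 Cartan matrix is
[[2, 0, -1, 0, -1, 0], [0, 2, 0, -1, 0, 0], [-1, 0, 2, -1, 0, 0], [0, -1, -1, 2, 0, 0], [-1, 0, 0, 0, 2, -1], [0, 0, 0, 0, -1, 2]].
All simple roots have the same length, so the diagram is simply laced. The associated Dynkin diagram is a chain of 6 nodes with single edges (A_6), so the type is A_6 (the algebra sl(7)).

A6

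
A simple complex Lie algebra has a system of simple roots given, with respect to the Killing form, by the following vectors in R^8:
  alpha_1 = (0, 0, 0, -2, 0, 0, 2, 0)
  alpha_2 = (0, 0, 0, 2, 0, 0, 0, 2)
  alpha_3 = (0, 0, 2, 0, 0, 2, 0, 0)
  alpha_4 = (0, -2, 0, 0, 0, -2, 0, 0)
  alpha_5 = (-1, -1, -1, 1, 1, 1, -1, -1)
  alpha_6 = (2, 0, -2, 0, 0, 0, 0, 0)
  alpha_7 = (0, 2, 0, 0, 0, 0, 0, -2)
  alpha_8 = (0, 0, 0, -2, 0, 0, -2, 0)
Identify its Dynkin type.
Compute the Cartan integers a_ij = 2(alpha_i, alpha_j)/(alpha_j, alpha_j); the resulting 8x8 Cartan matrix is
[[2, -1, 0, 0, -1, 0, 0, 0], [-1, 2, 0, 0, 0, 0, -1, -1], [0, 0, 2, -1, 0, -1, 0, 0], [0, 0, -1, 2, 0, 0, -1, 0], [-1, 0, 0, 0, 2, 0, 0, 0], [0, 0, -1, 0, 0, 2, 0, 0], [0, -1, 0, -1, 0, 0, 2, 0], [0, -1, 0, 0, 0, 0, 0, 2]].
All simple roots have the same length, so the diagram is simply laced. The associated Dynkin diagram is a chain of 7 nodes with one extra node attached to the third node from one end (E_8), so the type is E_8.

E_8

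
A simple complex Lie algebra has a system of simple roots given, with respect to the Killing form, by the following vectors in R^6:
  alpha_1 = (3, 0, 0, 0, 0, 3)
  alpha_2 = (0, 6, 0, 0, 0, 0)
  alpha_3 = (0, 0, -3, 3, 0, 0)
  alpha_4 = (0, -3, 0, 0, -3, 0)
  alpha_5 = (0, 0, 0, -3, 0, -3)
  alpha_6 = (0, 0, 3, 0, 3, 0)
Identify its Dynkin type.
C6

Compute the Cartan integers a_ij = 2(alpha_i, alpha_j)/(alpha_j, alpha_j); the resulting 6x6 Cartan matrix is
[[2, 0, 0, 0, -1, 0], [0, 2, 0, -2, 0, 0], [0, 0, 2, 0, -1, -1], [0, -1, 0, 2, 0, -1], [-1, 0, -1, 0, 2, 0], [0, 0, -1, -1, 0, 2]].
The roots have two lengths (squared-length ratio 2:1); the short ones are alpha_{1,3,4,5,6}. The associated Dynkin diagram is a chain of 6 nodes with a double edge at one end; the terminal node there is the unique long simple root (C_6), so the type is C_6 (the algebra sp(12)).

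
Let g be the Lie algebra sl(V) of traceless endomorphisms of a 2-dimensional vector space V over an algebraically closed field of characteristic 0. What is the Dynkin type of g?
This is sl(2), which has dimension 2^2 - 1 = 3 and rank 2 - 1 = 1 (a Cartan subalgebra is the diagonal traceless matrices). In the classification of classical Lie algebras, the special linear algebra sl(n+1) has type A_n; here n = 1, so the Dynkin diagram is a chain of 1 nodes with single edges (A_1). Hence the type is A_1.

A_1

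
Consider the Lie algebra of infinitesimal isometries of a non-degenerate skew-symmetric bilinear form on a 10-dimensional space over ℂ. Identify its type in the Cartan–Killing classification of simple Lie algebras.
This is sp(10), which has dimension 10(10+1)/2 = 55 and rank 10/2 = 5. In the classification of classical Lie algebras, the symplectic algebra sp(2n) has type C_n; here n = 5, so the Dynkin diagram is a chain of 5 nodes with a double edge at one end; the terminal node there is the unique long simple root (C_5). Hence the type is C_5.

C5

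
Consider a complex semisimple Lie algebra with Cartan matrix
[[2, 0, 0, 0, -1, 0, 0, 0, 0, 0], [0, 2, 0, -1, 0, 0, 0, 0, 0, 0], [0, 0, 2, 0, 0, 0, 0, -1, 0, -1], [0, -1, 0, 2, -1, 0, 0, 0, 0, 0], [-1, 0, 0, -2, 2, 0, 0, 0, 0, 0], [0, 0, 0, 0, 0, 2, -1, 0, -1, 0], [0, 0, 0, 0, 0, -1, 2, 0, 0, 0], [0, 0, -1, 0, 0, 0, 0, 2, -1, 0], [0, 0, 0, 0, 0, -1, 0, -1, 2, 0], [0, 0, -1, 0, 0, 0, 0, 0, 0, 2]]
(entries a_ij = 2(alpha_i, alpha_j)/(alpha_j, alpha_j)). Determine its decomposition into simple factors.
The diagram associated to this matrix has two connected components: the simple roots {alpha_3, alpha_6, alpha_7, alpha_8, alpha_9, alpha_10} form a chain of 6 nodes with single edges (A_6), and {alpha_1, alpha_2, alpha_4, alpha_5} form a chain of 4 nodes with a double edge between the middle two (F_4). A semisimple Lie algebra decomposes uniquely as the direct sum of simple ideals, one per connected component of its Dynkin diagram, so g ≅ A_6 ⊕ F_4 (dimension 48 + 52 = 100).

type A_6 + type F_4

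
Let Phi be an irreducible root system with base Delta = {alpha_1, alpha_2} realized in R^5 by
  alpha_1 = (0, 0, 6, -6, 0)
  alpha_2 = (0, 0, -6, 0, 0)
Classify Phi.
Compute the Cartan integers a_ij = 2(alpha_i, alpha_j)/(alpha_j, alpha_j); the resulting 2x2 Cartan matrix is
[[2, -2], [-1, 2]].
The roots have two lengths (squared-length ratio 2:1); the short ones are alpha_{2}. The associated Dynkin diagram is a chain of 2 nodes with a double edge at one end; the terminal node there is the unique short simple root (B_2), so the type is B_2 (the algebra so(5)).

B_2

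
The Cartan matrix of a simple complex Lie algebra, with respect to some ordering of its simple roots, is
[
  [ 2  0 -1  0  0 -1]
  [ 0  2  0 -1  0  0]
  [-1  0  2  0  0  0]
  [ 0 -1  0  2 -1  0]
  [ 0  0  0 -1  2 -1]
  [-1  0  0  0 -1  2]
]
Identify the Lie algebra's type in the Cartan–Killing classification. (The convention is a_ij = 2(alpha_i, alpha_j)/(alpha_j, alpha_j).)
A_6

The matrix has rank 6 with 2's on the diagonal. Reading the off-diagonal entries as Dynkin edges (a single edge where a_ij = a_ji = -1; a double or triple edge where a_ij * a_ji = 2 or 3), the diagram is a chain of 6 nodes with single edges (A_6). One simple-root ordering that puts it in standard form is (alpha_3, alpha_1, alpha_6, alpha_5, alpha_4, alpha_2). So the algebra is type A_6, i.e. sl(7).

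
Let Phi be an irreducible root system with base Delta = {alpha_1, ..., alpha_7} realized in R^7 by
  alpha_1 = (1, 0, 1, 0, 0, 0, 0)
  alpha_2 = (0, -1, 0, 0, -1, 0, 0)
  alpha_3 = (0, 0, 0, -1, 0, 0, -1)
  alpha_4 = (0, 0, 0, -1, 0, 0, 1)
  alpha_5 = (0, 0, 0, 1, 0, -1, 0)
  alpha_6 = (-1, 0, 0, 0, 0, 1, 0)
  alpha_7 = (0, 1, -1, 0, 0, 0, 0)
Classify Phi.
Compute the Cartan integers a_ij = 2(alpha_i, alpha_j)/(alpha_j, alpha_j); the resulting 7x7 Cartan matrix is
[[2, 0, 0, 0, 0, -1, -1], [0, 2, 0, 0, 0, 0, -1], [0, 0, 2, 0, -1, 0, 0], [0, 0, 0, 2, -1, 0, 0], [0, 0, -1, -1, 2, -1, 0], [-1, 0, 0, 0, -1, 2, 0], [-1, -1, 0, 0, 0, 0, 2]].
All simple roots have the same length, so the diagram is simply laced. The associated Dynkin diagram is a chain of 5 nodes with a fork of two nodes at one end (D_7), so the type is D_7 (the algebra so(14)).

D7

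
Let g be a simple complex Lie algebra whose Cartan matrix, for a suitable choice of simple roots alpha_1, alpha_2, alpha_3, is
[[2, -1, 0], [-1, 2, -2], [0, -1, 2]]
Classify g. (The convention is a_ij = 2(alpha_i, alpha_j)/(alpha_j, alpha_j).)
type B_3

The matrix has rank 3 with 2's on the diagonal. Reading the off-diagonal entries as Dynkin edges (a single edge where a_ij = a_ji = -1; a double or triple edge where a_ij * a_ji = 2 or 3), the diagram is a chain of 3 nodes with a double edge at one end; the terminal node there is the unique short simple root (B_3). One simple-root ordering that puts it in standard form is (alpha_1, alpha_2, alpha_3). So the algebra is type B_3, i.e. so(7).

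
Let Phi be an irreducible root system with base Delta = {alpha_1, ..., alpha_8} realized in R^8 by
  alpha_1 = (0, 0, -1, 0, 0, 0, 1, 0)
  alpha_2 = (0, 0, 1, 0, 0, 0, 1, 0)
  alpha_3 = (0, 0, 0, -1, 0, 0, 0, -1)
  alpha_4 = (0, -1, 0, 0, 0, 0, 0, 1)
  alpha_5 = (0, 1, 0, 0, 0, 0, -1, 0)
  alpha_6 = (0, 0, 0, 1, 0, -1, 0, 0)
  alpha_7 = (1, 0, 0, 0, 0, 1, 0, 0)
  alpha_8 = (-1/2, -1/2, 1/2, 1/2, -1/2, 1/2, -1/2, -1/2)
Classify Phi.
E8

Compute the Cartan integers a_ij = 2(alpha_i, alpha_j)/(alpha_j, alpha_j); the resulting 8x8 Cartan matrix is
[[2, 0, 0, 0, -1, 0, 0, -1], [0, 2, 0, 0, -1, 0, 0, 0], [0, 0, 2, -1, 0, -1, 0, 0], [0, 0, -1, 2, -1, 0, 0, 0], [-1, -1, 0, -1, 2, 0, 0, 0], [0, 0, -1, 0, 0, 2, -1, 0], [0, 0, 0, 0, 0, -1, 2, 0], [-1, 0, 0, 0, 0, 0, 0, 2]].
All simple roots have the same length, so the diagram is simply laced. The associated Dynkin diagram is a chain of 7 nodes with one extra node attached to the third node from one end (E_8), so the type is E_8.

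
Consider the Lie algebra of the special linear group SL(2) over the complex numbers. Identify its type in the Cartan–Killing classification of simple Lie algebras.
type A_1

This is sl(2), which has dimension 2^2 - 1 = 3 and rank 2 - 1 = 1 (a Cartan subalgebra is the diagonal traceless matrices). In the classification of classical Lie algebras, the special linear algebra sl(n+1) has type A_n; here n = 1, so the Dynkin diagram is a chain of 1 nodes with single edges (A_1). Hence the type is A_1.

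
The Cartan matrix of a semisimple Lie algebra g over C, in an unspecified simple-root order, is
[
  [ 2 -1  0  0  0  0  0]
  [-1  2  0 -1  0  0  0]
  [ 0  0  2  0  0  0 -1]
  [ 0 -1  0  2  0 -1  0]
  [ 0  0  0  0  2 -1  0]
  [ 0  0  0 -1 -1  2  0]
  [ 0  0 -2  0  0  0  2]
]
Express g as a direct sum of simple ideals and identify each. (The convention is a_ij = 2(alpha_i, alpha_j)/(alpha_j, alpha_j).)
A5 ⊕ B2

The diagram associated to this matrix has two connected components: the simple roots {alpha_1, alpha_2, alpha_4, alpha_5, alpha_6} form a chain of 5 nodes with single edges (A_5), and {alpha_3, alpha_7} form a chain of 2 nodes with a double edge at one end; the terminal node there is the unique short simple root (B_2). A semisimple Lie algebra decomposes uniquely as the direct sum of simple ideals, one per connected component of its Dynkin diagram, so g ≅ A_5 ⊕ B_2 (dimension 35 + 10 = 45).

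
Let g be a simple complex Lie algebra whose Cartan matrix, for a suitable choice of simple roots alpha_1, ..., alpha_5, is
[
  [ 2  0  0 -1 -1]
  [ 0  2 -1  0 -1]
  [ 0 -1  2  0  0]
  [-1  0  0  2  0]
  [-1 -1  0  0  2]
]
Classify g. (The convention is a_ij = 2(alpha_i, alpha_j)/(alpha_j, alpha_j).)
The matrix has rank 5 with 2's on the diagonal. Reading the off-diagonal entries as Dynkin edges (a single edge where a_ij = a_ji = -1; a double or triple edge where a_ij * a_ji = 2 or 3), the diagram is a chain of 5 nodes with single edges (A_5). One simple-root ordering that puts it in standard form is (alpha_3, alpha_2, alpha_5, alpha_1, alpha_4). So the algebra is type A_5, i.e. sl(6).

A5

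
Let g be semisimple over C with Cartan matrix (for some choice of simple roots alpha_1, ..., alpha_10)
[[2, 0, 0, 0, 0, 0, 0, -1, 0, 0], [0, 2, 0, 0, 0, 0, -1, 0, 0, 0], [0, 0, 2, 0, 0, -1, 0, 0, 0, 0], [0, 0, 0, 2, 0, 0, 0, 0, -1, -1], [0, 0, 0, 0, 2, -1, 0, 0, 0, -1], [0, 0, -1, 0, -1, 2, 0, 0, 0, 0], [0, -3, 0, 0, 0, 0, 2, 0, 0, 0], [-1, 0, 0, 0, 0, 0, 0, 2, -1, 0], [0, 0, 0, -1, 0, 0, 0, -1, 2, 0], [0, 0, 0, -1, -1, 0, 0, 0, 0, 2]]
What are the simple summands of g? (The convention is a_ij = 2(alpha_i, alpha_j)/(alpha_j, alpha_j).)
type A_8 + type G_2

The diagram associated to this matrix has two connected components: the simple roots {alpha_1, alpha_3, alpha_4, alpha_5, alpha_6, alpha_8, alpha_9, alpha_10} form a chain of 8 nodes with single edges (A_8), and {alpha_2, alpha_7} form two nodes joined by a triple edge (G_2). A semisimple Lie algebra decomposes uniquely as the direct sum of simple ideals, one per connected component of its Dynkin diagram, so g ≅ A_8 ⊕ G_2 (dimension 80 + 14 = 94).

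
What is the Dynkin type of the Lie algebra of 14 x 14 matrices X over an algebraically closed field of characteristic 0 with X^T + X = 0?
This is so(14) with 14 even, which has dimension 14(14-1)/2 = 91 and rank 14/2 = 7. In the classification of classical Lie algebras, the orthogonal algebra so(2n) in an even number of variables has type D_n; here n = 7, so the Dynkin diagram is a chain of 5 nodes with a fork of two nodes at one end (D_7). Hence the type is D_7.

D_7 (so(14))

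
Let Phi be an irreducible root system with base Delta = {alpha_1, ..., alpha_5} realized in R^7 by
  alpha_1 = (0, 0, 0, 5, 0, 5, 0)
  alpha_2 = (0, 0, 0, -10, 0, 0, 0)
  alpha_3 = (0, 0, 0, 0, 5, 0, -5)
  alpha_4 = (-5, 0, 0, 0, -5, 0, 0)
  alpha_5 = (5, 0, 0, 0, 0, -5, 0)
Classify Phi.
Compute the Cartan integers a_ij = 2(alpha_i, alpha_j)/(alpha_j, alpha_j); the resulting 5x5 Cartan matrix is
[[2, -1, 0, 0, -1], [-2, 2, 0, 0, 0], [0, 0, 2, -1, 0], [0, 0, -1, 2, -1], [-1, 0, 0, -1, 2]].
The roots have two lengths (squared-length ratio 2:1); the short ones are alpha_{1,3,4,5}. The associated Dynkin diagram is a chain of 5 nodes with a double edge at one end; the terminal node there is the unique long simple root (C_5), so the type is C_5 (the algebra sp(10)).

C_5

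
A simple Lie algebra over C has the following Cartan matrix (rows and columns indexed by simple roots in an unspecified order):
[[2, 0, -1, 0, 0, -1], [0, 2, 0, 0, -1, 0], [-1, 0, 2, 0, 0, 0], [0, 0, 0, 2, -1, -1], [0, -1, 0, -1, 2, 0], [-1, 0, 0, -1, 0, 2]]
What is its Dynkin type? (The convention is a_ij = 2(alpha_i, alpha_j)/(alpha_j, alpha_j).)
The matrix has rank 6 with 2's on the diagonal. Reading the off-diagonal entries as Dynkin edges (a single edge where a_ij = a_ji = -1; a double or triple edge where a_ij * a_ji = 2 or 3), the diagram is a chain of 6 nodes with single edges (A_6). One simple-root ordering that puts it in standard form is (alpha_3, alpha_1, alpha_6, alpha_4, alpha_5, alpha_2). So the algebra is type A_6, i.e. sl(7).

A_6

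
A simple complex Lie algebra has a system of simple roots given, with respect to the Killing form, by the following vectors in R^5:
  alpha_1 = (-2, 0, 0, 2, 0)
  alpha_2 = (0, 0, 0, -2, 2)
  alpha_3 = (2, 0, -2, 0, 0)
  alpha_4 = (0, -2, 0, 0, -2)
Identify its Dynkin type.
type A_4

Compute the Cartan integers a_ij = 2(alpha_i, alpha_j)/(alpha_j, alpha_j); the resulting 4x4 Cartan matrix is
[[2, -1, -1, 0], [-1, 2, 0, -1], [-1, 0, 2, 0], [0, -1, 0, 2]].
All simple roots have the same length, so the diagram is simply laced. The associated Dynkin diagram is a chain of 4 nodes with single edges (A_4), so the type is A_4 (the algebra sl(5)).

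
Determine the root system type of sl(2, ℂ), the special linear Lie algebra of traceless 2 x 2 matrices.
A_1 (sl(2))

This is sl(2), which has dimension 2^2 - 1 = 3 and rank 2 - 1 = 1 (a Cartan subalgebra is the diagonal traceless matrices). In the classification of classical Lie algebras, the special linear algebra sl(n+1) has type A_n; here n = 1, so the Dynkin diagram is a chain of 1 nodes with single edges (A_1). Hence the type is A_1.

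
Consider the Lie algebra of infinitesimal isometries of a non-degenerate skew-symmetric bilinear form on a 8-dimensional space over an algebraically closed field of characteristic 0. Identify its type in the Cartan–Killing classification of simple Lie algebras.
This is sp(8), which has dimension 8(8+1)/2 = 36 and rank 8/2 = 4. In the classification of classical Lie algebras, the symplectic algebra sp(2n) has type C_n; here n = 4, so the Dynkin diagram is a chain of 4 nodes with a double edge at one end; the terminal node there is the unique long simple root (C_4). Hence the type is C_4.

C_4 (sp(8))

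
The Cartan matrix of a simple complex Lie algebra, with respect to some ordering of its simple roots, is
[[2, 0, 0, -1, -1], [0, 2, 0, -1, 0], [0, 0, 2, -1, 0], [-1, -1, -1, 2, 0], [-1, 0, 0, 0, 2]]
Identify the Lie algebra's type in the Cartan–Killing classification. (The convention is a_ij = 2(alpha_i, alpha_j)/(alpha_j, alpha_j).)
D_5

The matrix has rank 5 with 2's on the diagonal. Reading the off-diagonal entries as Dynkin edges (a single edge where a_ij = a_ji = -1; a double or triple edge where a_ij * a_ji = 2 or 3), the diagram is a chain of 3 nodes with a fork of two nodes at one end (D_5). One simple-root ordering that puts it in standard form is (alpha_5, alpha_1, alpha_4, alpha_3, alpha_2). So the algebra is type D_5, i.e. so(10).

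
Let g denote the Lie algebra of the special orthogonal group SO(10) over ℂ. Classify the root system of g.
This is so(10) with 10 even, which has dimension 10(10-1)/2 = 45 and rank 10/2 = 5. In the classification of classical Lie algebras, the orthogonal algebra so(2n) in an even number of variables has type D_n; here n = 5, so the Dynkin diagram is a chain of 3 nodes with a fork of two nodes at one end (D_5). Hence the type is D_5.

D5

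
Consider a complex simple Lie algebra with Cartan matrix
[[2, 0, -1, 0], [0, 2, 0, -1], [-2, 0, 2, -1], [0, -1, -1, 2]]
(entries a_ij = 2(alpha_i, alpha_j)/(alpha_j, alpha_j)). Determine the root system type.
The matrix has rank 4 with 2's on the diagonal. Reading the off-diagonal entries as Dynkin edges (a single edge where a_ij = a_ji = -1; a double or triple edge where a_ij * a_ji = 2 or 3), the diagram is a chain of 4 nodes with a double edge at one end; the terminal node there is the unique short simple root (B_4). One simple-root ordering that puts it in standard form is (alpha_2, alpha_4, alpha_3, alpha_1). So the algebra is type B_4, i.e. so(9).

B4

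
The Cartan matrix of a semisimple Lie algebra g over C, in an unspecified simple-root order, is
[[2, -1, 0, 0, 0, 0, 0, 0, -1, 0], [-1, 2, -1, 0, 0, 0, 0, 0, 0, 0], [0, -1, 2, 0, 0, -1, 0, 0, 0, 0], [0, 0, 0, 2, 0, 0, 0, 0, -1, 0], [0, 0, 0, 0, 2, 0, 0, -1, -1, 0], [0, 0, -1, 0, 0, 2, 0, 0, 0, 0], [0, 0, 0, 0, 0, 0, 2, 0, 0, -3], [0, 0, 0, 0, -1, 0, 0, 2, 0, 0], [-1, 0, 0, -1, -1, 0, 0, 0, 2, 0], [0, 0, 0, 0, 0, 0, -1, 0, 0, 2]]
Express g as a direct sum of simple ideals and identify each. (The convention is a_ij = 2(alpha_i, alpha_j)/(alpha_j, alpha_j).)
E_8 + G_2

The diagram associated to this matrix has two connected components: the simple roots {alpha_1, alpha_2, alpha_3, alpha_4, alpha_5, alpha_6, alpha_8, alpha_9} form a chain of 7 nodes with one extra node attached to the third node from one end (E_8), and {alpha_7, alpha_10} form two nodes joined by a triple edge (G_2). A semisimple Lie algebra decomposes uniquely as the direct sum of simple ideals, one per connected component of its Dynkin diagram, so g ≅ E_8 ⊕ G_2 (dimension 248 + 14 = 262).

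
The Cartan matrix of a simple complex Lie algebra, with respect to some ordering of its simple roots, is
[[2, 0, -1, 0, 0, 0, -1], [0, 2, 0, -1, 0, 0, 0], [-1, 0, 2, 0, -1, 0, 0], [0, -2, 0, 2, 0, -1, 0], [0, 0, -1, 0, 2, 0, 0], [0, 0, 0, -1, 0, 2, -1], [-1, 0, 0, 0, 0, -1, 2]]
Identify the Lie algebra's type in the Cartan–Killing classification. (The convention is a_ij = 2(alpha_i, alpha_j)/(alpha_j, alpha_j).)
B_7

The matrix has rank 7 with 2's on the diagonal. Reading the off-diagonal entries as Dynkin edges (a single edge where a_ij = a_ji = -1; a double or triple edge where a_ij * a_ji = 2 or 3), the diagram is a chain of 7 nodes with a double edge at one end; the terminal node there is the unique short simple root (B_7). One simple-root ordering that puts it in standard form is (alpha_5, alpha_3, alpha_1, alpha_7, alpha_6, alpha_4, alpha_2). So the algebra is type B_7, i.e. so(15).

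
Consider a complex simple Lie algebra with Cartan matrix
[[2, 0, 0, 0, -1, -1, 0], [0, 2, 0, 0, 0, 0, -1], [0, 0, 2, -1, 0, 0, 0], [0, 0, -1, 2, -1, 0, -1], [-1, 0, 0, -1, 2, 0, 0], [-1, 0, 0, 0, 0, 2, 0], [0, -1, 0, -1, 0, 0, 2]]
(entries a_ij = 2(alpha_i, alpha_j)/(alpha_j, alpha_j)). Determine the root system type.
The matrix has rank 7 with 2's on the diagonal. Reading the off-diagonal entries as Dynkin edges (a single edge where a_ij = a_ji = -1; a double or triple edge where a_ij * a_ji = 2 or 3), the diagram is a chain of 6 nodes with one extra node attached to the third node from one end (E_7). One simple-root ordering that puts it in standard form is (alpha_2, alpha_3, alpha_7, alpha_4, alpha_5, alpha_1, alpha_6). So the algebra is type E_7.

type E_7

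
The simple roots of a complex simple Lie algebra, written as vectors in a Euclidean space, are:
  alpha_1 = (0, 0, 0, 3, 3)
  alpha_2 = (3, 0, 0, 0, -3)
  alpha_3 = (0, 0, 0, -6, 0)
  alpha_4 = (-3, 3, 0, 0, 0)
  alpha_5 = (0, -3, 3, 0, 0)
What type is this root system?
C5

Compute the Cartan integers a_ij = 2(alpha_i, alpha_j)/(alpha_j, alpha_j); the resulting 5x5 Cartan matrix is
[[2, -1, -1, 0, 0], [-1, 2, 0, -1, 0], [-2, 0, 2, 0, 0], [0, -1, 0, 2, -1], [0, 0, 0, -1, 2]].
The roots have two lengths (squared-length ratio 2:1); the short ones are alpha_{1,2,4,5}. The associated Dynkin diagram is a chain of 5 nodes with a double edge at one end; the terminal node there is the unique long simple root (C_5), so the type is C_5 (the algebra sp(10)).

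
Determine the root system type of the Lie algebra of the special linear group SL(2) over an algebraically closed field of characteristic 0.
This is sl(2), which has dimension 2^2 - 1 = 3 and rank 2 - 1 = 1 (a Cartan subalgebra is the diagonal traceless matrices). In the classification of classical Lie algebras, the special linear algebra sl(n+1) has type A_n; here n = 1, so the Dynkin diagram is a chain of 1 nodes with single edges (A_1). Hence the type is A_1.

A_1 (sl(2))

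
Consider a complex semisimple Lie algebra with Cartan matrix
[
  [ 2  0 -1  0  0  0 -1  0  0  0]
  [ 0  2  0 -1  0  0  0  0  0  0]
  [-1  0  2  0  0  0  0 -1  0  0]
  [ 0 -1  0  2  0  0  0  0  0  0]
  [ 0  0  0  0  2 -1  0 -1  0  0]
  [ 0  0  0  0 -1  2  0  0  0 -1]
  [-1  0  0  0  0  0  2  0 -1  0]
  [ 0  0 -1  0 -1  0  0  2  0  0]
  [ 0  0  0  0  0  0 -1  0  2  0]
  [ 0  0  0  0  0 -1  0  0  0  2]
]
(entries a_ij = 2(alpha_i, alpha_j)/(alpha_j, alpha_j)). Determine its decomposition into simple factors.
The diagram associated to this matrix has two connected components: the simple roots {alpha_2, alpha_4} form a chain of 2 nodes with single edges (A_2), and {alpha_1, alpha_3, alpha_5, alpha_6, alpha_7, alpha_8, alpha_9, alpha_10} form a chain of 8 nodes with single edges (A_8). A semisimple Lie algebra decomposes uniquely as the direct sum of simple ideals, one per connected component of its Dynkin diagram, so g ≅ A_2 ⊕ A_8 (dimension 8 + 80 = 88).

A2 + A8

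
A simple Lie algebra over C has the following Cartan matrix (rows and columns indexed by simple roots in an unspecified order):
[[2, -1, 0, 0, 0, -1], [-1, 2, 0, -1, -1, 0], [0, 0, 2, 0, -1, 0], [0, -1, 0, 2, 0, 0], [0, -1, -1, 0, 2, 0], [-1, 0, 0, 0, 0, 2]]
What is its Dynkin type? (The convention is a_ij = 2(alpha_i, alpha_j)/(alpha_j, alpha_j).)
The matrix has rank 6 with 2's on the diagonal. Reading the off-diagonal entries as Dynkin edges (a single edge where a_ij = a_ji = -1; a double or triple edge where a_ij * a_ji = 2 or 3), the diagram is a chain of 5 nodes with one extra node attached to the third node from one end (E_6). One simple-root ordering that puts it in standard form is (alpha_3, alpha_4, alpha_5, alpha_2, alpha_1, alpha_6). So the algebra is type E_6.

E6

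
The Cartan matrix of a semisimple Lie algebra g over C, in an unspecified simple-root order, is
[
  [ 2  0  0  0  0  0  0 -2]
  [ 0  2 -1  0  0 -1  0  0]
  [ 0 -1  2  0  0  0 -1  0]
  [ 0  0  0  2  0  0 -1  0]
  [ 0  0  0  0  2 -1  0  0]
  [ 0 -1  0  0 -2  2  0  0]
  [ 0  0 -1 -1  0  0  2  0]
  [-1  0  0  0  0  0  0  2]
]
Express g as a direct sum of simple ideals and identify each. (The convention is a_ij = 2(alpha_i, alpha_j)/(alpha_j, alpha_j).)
B_2 + B_6

The diagram associated to this matrix has two connected components: the simple roots {alpha_1, alpha_8} form a chain of 2 nodes with a double edge at one end; the terminal node there is the unique short simple root (B_2), and {alpha_2, alpha_3, alpha_4, alpha_5, alpha_6, alpha_7} form a chain of 6 nodes with a double edge at one end; the terminal node there is the unique short simple root (B_6). A semisimple Lie algebra decomposes uniquely as the direct sum of simple ideals, one per connected component of its Dynkin diagram, so g ≅ B_2 ⊕ B_6 (dimension 10 + 78 = 88).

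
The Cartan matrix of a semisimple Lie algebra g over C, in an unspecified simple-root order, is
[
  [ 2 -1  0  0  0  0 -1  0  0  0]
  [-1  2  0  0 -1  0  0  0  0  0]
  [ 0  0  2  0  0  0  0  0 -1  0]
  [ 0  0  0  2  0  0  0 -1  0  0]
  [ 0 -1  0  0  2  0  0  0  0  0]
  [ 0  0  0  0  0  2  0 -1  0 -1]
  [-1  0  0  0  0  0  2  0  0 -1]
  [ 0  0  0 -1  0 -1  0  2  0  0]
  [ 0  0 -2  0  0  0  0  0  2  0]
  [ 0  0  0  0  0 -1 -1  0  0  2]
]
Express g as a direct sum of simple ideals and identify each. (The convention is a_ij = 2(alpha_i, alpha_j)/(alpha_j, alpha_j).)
A_8 (sl(9)) + B_2 (so(5))

The diagram associated to this matrix has two connected components: the simple roots {alpha_1, alpha_2, alpha_4, alpha_5, alpha_6, alpha_7, alpha_8, alpha_10} form a chain of 8 nodes with single edges (A_8), and {alpha_3, alpha_9} form a chain of 2 nodes with a double edge at one end; the terminal node there is the unique short simple root (B_2). A semisimple Lie algebra decomposes uniquely as the direct sum of simple ideals, one per connected component of its Dynkin diagram, so g ≅ A_8 ⊕ B_2 (dimension 80 + 10 = 90).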